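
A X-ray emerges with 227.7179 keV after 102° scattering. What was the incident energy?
493.2002 keV

Convert final energy to wavelength (hc ≈ 1239.842 keV·pm):
λ' = hc/E' = 1239.842 / 227.7179 = 5.4446 pm

Calculate the Compton shift:
Δλ = λ_C(1 - cos(102°))
Δλ = 2.4263 × (1 - cos(102°))
Δλ = 2.9308 pm

Initial wavelength:
λ = λ' - Δλ = 5.4446 - 2.9308 = 2.5139 pm

Initial energy:
E = hc/λ = 1239.842 / 2.5139 = 493.2002 keV

(Intermediate values are shown rounded; full precision is carried through to the final answer.)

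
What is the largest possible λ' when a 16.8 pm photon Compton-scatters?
21.6526 pm (at θ = 180°)

The Compton shift is Δλ = λ_C(1 − cos θ).

Since cos θ ranges from −1 to 1, the factor (1 − cos θ) ranges from 0 to 2; the maximum shift occurs at θ = 180° (backscattering):
Δλ_max = 2λ_C = 2 × 2.4263 pm = 4.8526 pm

Maximum scattered wavelength:
λ'_max = λ₀ + Δλ_max = 16.8 + 4.8526 = 21.6526 pm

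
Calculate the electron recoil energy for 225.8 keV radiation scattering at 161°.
104.3816 keV

By energy conservation: K_e = E_initial - E_final

First find the scattered photon energy:
Initial wavelength: λ = hc/E = 5.4909 pm
Compton shift: Δλ = λ_C(1 - cos(161°)) = 4.7204 pm
Final wavelength: λ' = 5.4909 + 4.7204 = 10.2113 pm
Final photon energy: E' = hc/λ' = 121.4184 keV

Electron kinetic energy:
K_e = E - E' = 225.8000 - 121.4184 = 104.3816 keV

(Intermediate values are shown rounded; full precision is carried through to the final answer.)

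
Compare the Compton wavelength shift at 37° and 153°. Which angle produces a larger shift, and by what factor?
153° produces the larger shift by a factor of 9.391

Calculate both shifts using Δλ = λ_C(1 - cos θ):

For θ₁ = 37°:
Δλ₁ = 2.4263 × (1 - cos(37°))
Δλ₁ = 2.4263 × 0.2014
Δλ₁ = 0.4886 pm

For θ₂ = 153°:
Δλ₂ = 2.4263 × (1 - cos(153°))
Δλ₂ = 2.4263 × 1.8910
Δλ₂ = 4.5882 pm

The 153° angle produces the larger shift.
Ratio: 4.5882/0.4886 = 9.391

(Intermediate values are shown rounded; full precision is carried through to the final answer.)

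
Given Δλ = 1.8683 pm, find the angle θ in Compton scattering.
76.70°

From the Compton formula Δλ = λ_C(1 - cos θ), we can solve for θ:

cos θ = 1 - Δλ/λ_C

Given:
- Δλ = 1.8683 pm
- λ_C = h/(m_e·c) ≈ 2.42631024 pm

cos θ = 1 - 1.8683/2.42631024
cos θ = 1 - 0.770017
cos θ = 0.229983

θ = arccos(0.229983)
θ = 76.70°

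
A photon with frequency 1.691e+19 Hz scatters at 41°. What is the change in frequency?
5.492e+17 Hz (decrease)

Convert frequency to wavelength (c = 299792458 m/s):
λ₀ = c/f₀ = 299792458/1.691e+19 = 1.7728708e-11 m = 17.7287 pm

Calculate Compton shift:
Δλ = λ_C(1 - cos(41°)) = 0.5952 pm

Final wavelength:
λ' = λ₀ + Δλ = 17.7287 + 0.5952 = 18.3239 pm

Final frequency:
f' = c/λ' = 299792458/1.8323859e-11 = 1.6360771e+19 Hz

Frequency shift (decrease):
Δf = f₀ - f' = 1.691e+19 - 1.6360771e+19 = 5.492e+17 Hz

(Intermediate values are shown rounded; full precision is carried through to the final answer.)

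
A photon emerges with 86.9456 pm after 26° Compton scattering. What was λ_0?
86.7000 pm

From λ' = λ + Δλ, we have λ = λ' - Δλ

First calculate the Compton shift:
Δλ = λ_C(1 - cos θ)
Δλ = 2.4263 × (1 - cos(26°))
Δλ = 2.4263 × 0.1012
Δλ = 0.2456 pm

Initial wavelength:
λ = λ' - Δλ
λ = 86.9456 - 0.2456
λ = 86.7000 pm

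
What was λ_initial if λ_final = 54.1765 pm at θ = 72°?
52.5000 pm

From λ' = λ + Δλ, we have λ = λ' - Δλ

First calculate the Compton shift:
Δλ = λ_C(1 - cos θ)
Δλ = 2.4263 × (1 - cos(72°))
Δλ = 2.4263 × 0.6910
Δλ = 1.6765 pm

Initial wavelength:
λ = λ' - Δλ
λ = 54.1765 - 1.6765
λ = 52.5000 pm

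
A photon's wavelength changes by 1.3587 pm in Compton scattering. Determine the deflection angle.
63.90°

From the Compton formula Δλ = λ_C(1 - cos θ), we can solve for θ:

cos θ = 1 - Δλ/λ_C

Given:
- Δλ = 1.3587 pm
- λ_C = h/(m_e·c) ≈ 2.42631024 pm

cos θ = 1 - 1.3587/2.42631024
cos θ = 1 - 0.559986
cos θ = 0.440014

θ = arccos(0.440014)
θ = 63.90°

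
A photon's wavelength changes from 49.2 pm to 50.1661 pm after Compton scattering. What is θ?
53.00°

First find the wavelength shift:
Δλ = λ' - λ = 50.1661 - 49.2 = 0.9661 pm

Using Δλ = λ_C(1 - cos θ), with λ_C = h/(m_e·c) ≈ 2.42631024 pm:
cos θ = 1 - Δλ/λ_C
cos θ = 1 - 0.9661/2.42631024
cos θ = 0.601823

θ = arccos(0.601823)
θ = 53.00°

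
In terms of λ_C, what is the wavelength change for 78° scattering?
0.7921 λ_C

The Compton shift formula is:
Δλ = λ_C(1 - cos θ)

Dividing both sides by λ_C:
Δλ/λ_C = 1 - cos θ

For θ = 78°:
Δλ/λ_C = 1 - cos(78°)
Δλ/λ_C = 1 - 0.2079
Δλ/λ_C = 0.7921

This means the shift is 0.7921 × λ_C = 1.9219 pm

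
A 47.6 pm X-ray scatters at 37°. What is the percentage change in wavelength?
1.0264%

Calculate the Compton shift:
Δλ = λ_C(1 - cos(37°))
Δλ = 2.4263 × (1 - cos(37°))
Δλ = 2.4263 × 0.2014
Δλ = 0.4886 pm

Percentage change:
(Δλ/λ₀) × 100 = (0.4886/47.6) × 100
= 1.0264%

(Intermediate values are shown rounded; full precision is carried through to the final answer.)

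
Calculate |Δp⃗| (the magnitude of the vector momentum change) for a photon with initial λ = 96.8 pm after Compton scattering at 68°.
7.5969e-24 kg·m/s

Photon momentum magnitude is p = h/λ.

Initial momentum:
p₀ = h/λ = 6.6261e-34/9.6800e-11 = 6.8451e-24 kg·m/s

After scattering:
λ' = λ + Δλ = 96.8 + 1.5174 = 98.3174 pm
p' = h/λ' = 6.6261e-34/9.8317e-11 = 6.7395e-24 kg·m/s

Momentum is a vector; the scattered photon's direction makes angle θ = 68° with the incident direction. The magnitude of the vector change Δp⃗ = p⃗₀ − p⃗' is found from the law of cosines:
|Δp⃗|² = p₀² + p'² − 2p₀p'cos θ
|Δp⃗|² = (6.8451e-24)² + (6.7395e-24)² − 2·6.8451e-24·6.7395e-24·cos(68°)
|Δp⃗| = 7.5969e-24 kg·m/s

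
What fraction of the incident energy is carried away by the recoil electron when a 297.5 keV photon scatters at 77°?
0.3109 (or 31.09%)

Calculate initial and final photon energies:

Initial: E₀ = 297.5 keV → λ₀ = 4.1675 pm
Compton shift: Δλ = 1.8805 pm
Final wavelength: λ' = 6.0480 pm
Final energy: E' = 204.9988 keV

Fractional energy loss:
(E₀ - E')/E₀ = (297.5000 - 204.9988)/297.5000
= 92.5012/297.5000
= 0.3109
= 31.09%

(Intermediate values are shown rounded; full precision is carried through to the final answer.)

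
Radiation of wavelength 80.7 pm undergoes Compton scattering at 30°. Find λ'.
81.0251 pm

Using the Compton formula: λ' = λ + λ_C(1 − cos θ)

For θ = 30°, cos θ = √3/2 (exact) ≈ 0.8660, so:
1 − cos 30° = 1 − (√3/2) ≈ 0.1340

Δλ = λ_C × 0.1340 = 2.4263 × 0.1340 = 0.3251 pm

λ' = 80.7 + 0.3251 = 81.0251 pm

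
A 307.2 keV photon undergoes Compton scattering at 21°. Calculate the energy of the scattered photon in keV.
295.4046 keV

First convert energy to wavelength:
λ = hc/E, with hc ≈ 1239.842 keV·pm (i.e. 1239.842 eV·nm)

For E = 307.2 keV = 307200 eV:
λ = 1239.842 keV·pm / 307.2 keV
λ = 4.0359 pm

Calculate the Compton shift:
Δλ = λ_C(1 - cos(21°)) = 2.4263 × 0.0664
Δλ = 0.1612 pm

Final wavelength:
λ' = 4.0359 + 0.1612 = 4.1971 pm

Final energy:
E' = hc/λ' = 1239.842 / 4.1971 = 295.4046 keV

(Intermediate values are shown rounded; full precision is carried through to the final answer.)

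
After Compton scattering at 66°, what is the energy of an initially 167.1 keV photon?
139.9496 keV

First convert energy to wavelength:
λ = hc/E, with hc ≈ 1239.842 keV·pm (i.e. 1239.842 eV·nm)

For E = 167.1 keV = 167100 eV:
λ = 1239.842 keV·pm / 167.1 keV
λ = 7.4198 pm

Calculate the Compton shift:
Δλ = λ_C(1 - cos(66°)) = 2.4263 × 0.5933
Δλ = 1.4394 pm

Final wavelength:
λ' = 7.4198 + 1.4394 = 8.8592 pm

Final energy:
E' = hc/λ' = 1239.842 / 8.8592 = 139.9496 keV

(Intermediate values are shown rounded; full precision is carried through to the final answer.)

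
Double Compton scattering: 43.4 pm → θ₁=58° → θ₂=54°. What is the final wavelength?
45.5407 pm

Apply Compton shift twice:

First scattering at θ₁ = 58°:
Δλ₁ = λ_C(1 - cos(58°))
Δλ₁ = 2.4263 × 0.4701
Δλ₁ = 1.1406 pm

After first scattering:
λ₁ = 43.4 + 1.1406 = 44.5406 pm

Second scattering at θ₂ = 54°:
Δλ₂ = λ_C(1 - cos(54°))
Δλ₂ = 2.4263 × 0.4122
Δλ₂ = 1.0002 pm

Final wavelength:
λ₂ = 44.5406 + 1.0002 = 45.5407 pm

Total shift: Δλ_total = 1.1406 + 1.0002 = 2.1407 pm

(Intermediate values are shown rounded; full precision is carried through to the final answer.)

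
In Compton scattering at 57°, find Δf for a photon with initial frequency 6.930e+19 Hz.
1.410e+19 Hz (decrease)

Convert frequency to wavelength (c = 299792458 m/s):
λ₀ = c/f₀ = 299792458/6.930e+19 = 4.3260095e-12 m = 4.3260 pm

Calculate Compton shift:
Δλ = λ_C(1 - cos(57°)) = 1.1048 pm

Final wavelength:
λ' = λ₀ + Δλ = 4.3260 + 1.1048 = 5.4309 pm

Final frequency:
f' = c/λ' = 299792458/5.4308565e-12 = 5.5201691e+19 Hz

Frequency shift (decrease):
Δf = f₀ - f' = 6.930e+19 - 5.5201691e+19 = 1.410e+19 Hz

(Intermediate values are shown rounded; full precision is carried through to the final answer.)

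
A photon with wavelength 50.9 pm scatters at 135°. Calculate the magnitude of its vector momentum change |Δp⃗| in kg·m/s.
2.3152e-23 kg·m/s

Photon momentum magnitude is p = h/λ.

Initial momentum:
p₀ = h/λ = 6.6261e-34/5.0900e-11 = 1.3018e-23 kg·m/s

After scattering:
λ' = λ + Δλ = 50.9 + 4.1420 = 55.0420 pm
p' = h/λ' = 6.6261e-34/5.5042e-11 = 1.2038e-23 kg·m/s

Momentum is a vector; the scattered photon's direction makes angle θ = 135° with the incident direction. The magnitude of the vector change Δp⃗ = p⃗₀ − p⃗' is found from the law of cosines:
|Δp⃗|² = p₀² + p'² − 2p₀p'cos θ
|Δp⃗|² = (1.3018e-23)² + (1.2038e-23)² − 2·1.3018e-23·1.2038e-23·cos(135°)
|Δp⃗| = 2.3152e-23 kg·m/s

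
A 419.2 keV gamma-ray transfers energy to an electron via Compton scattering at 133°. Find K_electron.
243.0533 keV

By energy conservation: K_e = E_initial - E_final

First find the scattered photon energy:
Initial wavelength: λ = hc/E = 2.9576 pm
Compton shift: Δλ = λ_C(1 - cos(133°)) = 4.0810 pm
Final wavelength: λ' = 2.9576 + 4.0810 = 7.0387 pm
Final photon energy: E' = hc/λ' = 176.1467 keV

Electron kinetic energy:
K_e = E - E' = 419.2000 - 176.1467 = 243.0533 keV

(Intermediate values are shown rounded; full precision is carried through to the final answer.)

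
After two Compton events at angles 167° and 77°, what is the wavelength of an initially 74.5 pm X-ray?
81.1709 pm

Apply Compton shift twice:

First scattering at θ₁ = 167°:
Δλ₁ = λ_C(1 - cos(167°))
Δλ₁ = 2.4263 × 1.9744
Δλ₁ = 4.7904 pm

After first scattering:
λ₁ = 74.5 + 4.7904 = 79.2904 pm

Second scattering at θ₂ = 77°:
Δλ₂ = λ_C(1 - cos(77°))
Δλ₂ = 2.4263 × 0.7750
Δλ₂ = 1.8805 pm

Final wavelength:
λ₂ = 79.2904 + 1.8805 = 81.1709 pm

Total shift: Δλ_total = 4.7904 + 1.8805 = 6.6709 pm

(Intermediate values are shown rounded; full precision is carried through to the final answer.)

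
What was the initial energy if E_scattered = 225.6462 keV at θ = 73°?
328.2000 keV

Convert final energy to wavelength (hc ≈ 1239.842 keV·pm):
λ' = hc/E' = 1239.842 / 225.6462 = 5.4946 pm

Calculate the Compton shift:
Δλ = λ_C(1 - cos(73°))
Δλ = 2.4263 × (1 - cos(73°))
Δλ = 1.7169 pm

Initial wavelength:
λ = λ' - Δλ = 5.4946 - 1.7169 = 3.7777 pm

Initial energy:
E = hc/λ = 1239.842 / 3.7777 = 328.2000 keV

(Intermediate values are shown rounded; full precision is carried through to the final answer.)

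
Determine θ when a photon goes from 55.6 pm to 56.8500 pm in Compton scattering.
61.00°

First find the wavelength shift:
Δλ = λ' - λ = 56.8500 - 55.6 = 1.2500 pm

Using Δλ = λ_C(1 - cos θ), with λ_C = h/(m_e·c) ≈ 2.42631024 pm:
cos θ = 1 - Δλ/λ_C
cos θ = 1 - 1.2500/2.42631024
cos θ = 0.484814

θ = arccos(0.484814)
θ = 61.00°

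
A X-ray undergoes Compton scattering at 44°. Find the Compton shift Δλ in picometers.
0.6810 pm

Using the Compton scattering formula:
Δλ = λ_C(1 - cos θ)

where λ_C = h/(m_e·c) ≈ 2.4263 pm is the Compton wavelength of an electron.

For θ = 44°:
cos(44°) = 0.7193
1 - cos(44°) = 0.2807

Δλ = 2.4263 × 0.2807
Δλ = 0.6810 pm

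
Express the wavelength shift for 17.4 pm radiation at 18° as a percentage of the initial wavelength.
0.6825%

Calculate the Compton shift:
Δλ = λ_C(1 - cos(18°))
Δλ = 2.4263 × (1 - cos(18°))
Δλ = 2.4263 × 0.0489
Δλ = 0.1188 pm

Percentage change:
(Δλ/λ₀) × 100 = (0.1188/17.4) × 100
= 0.6825%

(Intermediate values are shown rounded; full precision is carried through to the final answer.)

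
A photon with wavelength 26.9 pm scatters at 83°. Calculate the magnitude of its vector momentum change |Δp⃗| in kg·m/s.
3.1475e-23 kg·m/s

Photon momentum magnitude is p = h/λ.

Initial momentum:
p₀ = h/λ = 6.6261e-34/2.6900e-11 = 2.4632e-23 kg·m/s

After scattering:
λ' = λ + Δλ = 26.9 + 2.1306 = 29.0306 pm
p' = h/λ' = 6.6261e-34/2.9031e-11 = 2.2824e-23 kg·m/s

Momentum is a vector; the scattered photon's direction makes angle θ = 83° with the incident direction. The magnitude of the vector change Δp⃗ = p⃗₀ − p⃗' is found from the law of cosines:
|Δp⃗|² = p₀² + p'² − 2p₀p'cos θ
|Δp⃗|² = (2.4632e-23)² + (2.2824e-23)² − 2·2.4632e-23·2.2824e-23·cos(83°)
|Δp⃗| = 3.1475e-23 kg·m/s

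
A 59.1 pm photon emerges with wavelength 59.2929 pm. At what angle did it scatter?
23.00°

First find the wavelength shift:
Δλ = λ' - λ = 59.2929 - 59.1 = 0.1929 pm

Using Δλ = λ_C(1 - cos θ), with λ_C = h/(m_e·c) ≈ 2.42631024 pm:
cos θ = 1 - Δλ/λ_C
cos θ = 1 - 0.1929/2.42631024
cos θ = 0.920497

θ = arccos(0.920497)
θ = 23.00°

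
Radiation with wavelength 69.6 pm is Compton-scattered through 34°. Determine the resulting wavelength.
70.0148 pm

Using the Compton scattering formula:
λ' = λ + Δλ = λ + λ_C(1 - cos θ)

Given:
- Initial wavelength λ = 69.6 pm
- Scattering angle θ = 34°
- Compton wavelength λ_C ≈ 2.4263 pm

Calculate the shift:
Δλ = 2.4263 × (1 - cos(34°))
Δλ = 2.4263 × 0.1710
Δλ = 0.4148 pm

Final wavelength:
λ' = 69.6 + 0.4148 = 70.0148 pm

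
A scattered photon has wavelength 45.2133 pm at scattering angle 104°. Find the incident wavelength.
42.2000 pm

From λ' = λ + Δλ, we have λ = λ' - Δλ

First calculate the Compton shift:
Δλ = λ_C(1 - cos θ)
Δλ = 2.4263 × (1 - cos(104°))
Δλ = 2.4263 × 1.2419
Δλ = 3.0133 pm

Initial wavelength:
λ = λ' - Δλ
λ = 45.2133 - 3.0133
λ = 42.2000 pm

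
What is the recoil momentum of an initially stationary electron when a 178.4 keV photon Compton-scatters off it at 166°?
1.5077e-22 kg·m/s

The electron is initially at rest, so by conservation of momentum:
p⃗_e = p⃗₀ − p⃗'  (incident photon momentum minus scattered photon momentum)

Photon momentum magnitudes (p = h/λ = E/c):
λ₀ = hc/E₀ = 6.9498 pm → p₀ = h/λ₀ = 9.5342e-23 kg·m/s
Δλ = λ_C(1 − cos 166°) = 4.7805 pm
λ' = 11.7303 pm → p' = h/λ' = 5.6487e-23 kg·m/s

The scattered photon makes angle θ = 166° with the incident direction, so by the law of cosines:
|p⃗_e|² = p₀² + p'² − 2p₀p'cos θ
|p⃗_e|² = (9.5342e-23)² + (5.6487e-23)² − 2·9.5342e-23·5.6487e-23·cos(166°)
|p⃗_e| = 1.5077e-22 kg·m/s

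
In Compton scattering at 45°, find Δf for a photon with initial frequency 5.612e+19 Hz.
6.589e+18 Hz (decrease)

Convert frequency to wavelength (c = 299792458 m/s):
λ₀ = c/f₀ = 299792458/5.612e+19 = 5.3419896e-12 m = 5.3420 pm

Calculate Compton shift:
Δλ = λ_C(1 - cos(45°)) = 0.7106 pm

Final wavelength:
λ' = λ₀ + Δλ = 5.3420 + 0.7106 = 6.0526 pm

Final frequency:
f' = c/λ' = 299792458/6.0526394e-12 = 4.9530863e+19 Hz

Frequency shift (decrease):
Δf = f₀ - f' = 5.612e+19 - 4.9530863e+19 = 6.589e+18 Hz

(Intermediate values are shown rounded; full precision is carried through to the final answer.)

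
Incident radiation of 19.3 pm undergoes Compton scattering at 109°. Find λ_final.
22.5162 pm

Using the Compton scattering formula:
λ' = λ + Δλ = λ + λ_C(1 - cos θ)

Given:
- Initial wavelength λ = 19.3 pm
- Scattering angle θ = 109°
- Compton wavelength λ_C ≈ 2.4263 pm

Calculate the shift:
Δλ = 2.4263 × (1 - cos(109°))
Δλ = 2.4263 × 1.3256
Δλ = 3.2162 pm

Final wavelength:
λ' = 19.3 + 3.2162 = 22.5162 pm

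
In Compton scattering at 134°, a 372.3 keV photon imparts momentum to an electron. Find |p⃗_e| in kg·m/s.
2.6857e-22 kg·m/s

The electron is initially at rest, so by conservation of momentum:
p⃗_e = p⃗₀ − p⃗'  (incident photon momentum minus scattered photon momentum)

Photon momentum magnitudes (p = h/λ = E/c):
λ₀ = hc/E₀ = 3.3302 pm → p₀ = h/λ₀ = 1.9897e-22 kg·m/s
Δλ = λ_C(1 − cos 134°) = 4.1118 pm
λ' = 7.4420 pm → p' = h/λ' = 8.9036e-23 kg·m/s

The scattered photon makes angle θ = 134° with the incident direction, so by the law of cosines:
|p⃗_e|² = p₀² + p'² − 2p₀p'cos θ
|p⃗_e|² = (1.9897e-22)² + (8.9036e-23)² − 2·1.9897e-22·8.9036e-23·cos(134°)
|p⃗_e| = 2.6857e-22 kg·m/s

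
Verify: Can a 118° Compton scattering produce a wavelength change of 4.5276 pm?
No, inconsistent

Calculate the expected shift for θ = 118°:

Δλ_expected = λ_C(1 - cos(118°))
Δλ_expected = 2.4263 × (1 - cos(118°))
Δλ_expected = 2.4263 × 1.4695
Δλ_expected = 3.5654 pm

Given shift: 4.5276 pm
Expected shift: 3.5654 pm
Difference: 0.9622 pm

The values do not match. The given shift corresponds to θ ≈ 150.0°, not 118°.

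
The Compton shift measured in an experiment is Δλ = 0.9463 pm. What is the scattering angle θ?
52.41°

From the Compton formula Δλ = λ_C(1 - cos θ), we can solve for θ:

cos θ = 1 - Δλ/λ_C

Given:
- Δλ = 0.9463 pm
- λ_C = h/(m_e·c) ≈ 2.42631024 pm

cos θ = 1 - 0.9463/2.42631024
cos θ = 1 - 0.390016
cos θ = 0.609984

θ = arccos(0.609984)
θ = 52.41°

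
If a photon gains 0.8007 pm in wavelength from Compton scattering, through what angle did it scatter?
47.93°

From the Compton formula Δλ = λ_C(1 - cos θ), we can solve for θ:

cos θ = 1 - Δλ/λ_C

Given:
- Δλ = 0.8007 pm
- λ_C = h/(m_e·c) ≈ 2.42631024 pm

cos θ = 1 - 0.8007/2.42631024
cos θ = 1 - 0.330007
cos θ = 0.669993

θ = arccos(0.669993)
θ = 47.93°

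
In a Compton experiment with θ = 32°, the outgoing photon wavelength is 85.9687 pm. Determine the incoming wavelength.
85.6000 pm

From λ' = λ + Δλ, we have λ = λ' - Δλ

First calculate the Compton shift:
Δλ = λ_C(1 - cos θ)
Δλ = 2.4263 × (1 - cos(32°))
Δλ = 2.4263 × 0.1520
Δλ = 0.3687 pm

Initial wavelength:
λ = λ' - Δλ
λ = 85.9687 - 0.3687
λ = 85.6000 pm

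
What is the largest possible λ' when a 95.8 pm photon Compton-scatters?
100.6526 pm (at θ = 180°)

The Compton shift is Δλ = λ_C(1 − cos θ).

Since cos θ ranges from −1 to 1, the factor (1 − cos θ) ranges from 0 to 2; the maximum shift occurs at θ = 180° (backscattering):
Δλ_max = 2λ_C = 2 × 2.4263 pm = 4.8526 pm

Maximum scattered wavelength:
λ'_max = λ₀ + Δλ_max = 95.8 + 4.8526 = 100.6526 pm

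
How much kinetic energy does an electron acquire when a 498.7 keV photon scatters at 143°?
317.7063 keV

By energy conservation: K_e = E_initial - E_final

First find the scattered photon energy:
Initial wavelength: λ = hc/E = 2.4861 pm
Compton shift: Δλ = λ_C(1 - cos(143°)) = 4.3640 pm
Final wavelength: λ' = 2.4861 + 4.3640 = 6.8502 pm
Final photon energy: E' = hc/λ' = 180.9937 keV

Electron kinetic energy:
K_e = E - E' = 498.7000 - 180.9937 = 317.7063 keV

(Intermediate values are shown rounded; full precision is carried through to the final answer.)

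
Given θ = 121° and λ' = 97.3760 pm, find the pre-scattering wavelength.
93.7000 pm

From λ' = λ + Δλ, we have λ = λ' - Δλ

First calculate the Compton shift:
Δλ = λ_C(1 - cos θ)
Δλ = 2.4263 × (1 - cos(121°))
Δλ = 2.4263 × 1.5150
Δλ = 3.6760 pm

Initial wavelength:
λ = λ' - Δλ
λ = 97.3760 - 3.6760
λ = 93.7000 pm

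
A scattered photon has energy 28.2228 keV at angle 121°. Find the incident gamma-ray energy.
30.8000 keV

Convert final energy to wavelength (hc ≈ 1239.842 keV·pm):
λ' = hc/E' = 1239.842 / 28.2228 = 43.9305 pm

Calculate the Compton shift:
Δλ = λ_C(1 - cos(121°))
Δλ = 2.4263 × (1 - cos(121°))
Δλ = 3.6760 pm

Initial wavelength:
λ = λ' - Δλ = 43.9305 - 3.6760 = 40.2546 pm

Initial energy:
E = hc/λ = 1239.842 / 40.2546 = 30.8000 keV

(Intermediate values are shown rounded; full precision is carried through to the final answer.)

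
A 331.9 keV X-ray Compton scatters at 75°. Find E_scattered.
224.0439 keV

First convert energy to wavelength:
λ = hc/E, with hc ≈ 1239.842 keV·pm (i.e. 1239.842 eV·nm)

For E = 331.9 keV = 331900 eV:
λ = 1239.842 keV·pm / 331.9 keV
λ = 3.7356 pm

Calculate the Compton shift:
Δλ = λ_C(1 - cos(75°)) = 2.4263 × 0.7412
Δλ = 1.7983 pm

Final wavelength:
λ' = 3.7356 + 1.7983 = 5.5339 pm

Final energy:
E' = hc/λ' = 1239.842 / 5.5339 = 224.0439 keV

(Intermediate values are shown rounded; full precision is carried through to the final answer.)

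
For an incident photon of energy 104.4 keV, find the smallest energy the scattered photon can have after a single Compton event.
74.1155 keV (at θ = 180°)

The scattered photon has minimum energy when its wavelength is maximum, i.e., when the Compton shift Δλ = λ_C(1 − cos θ) is maximum. This occurs at θ = 180° (backscattering), giving Δλ_max = 2λ_C = 4.8526 pm.

Initial wavelength: λ₀ = hc/E₀ = 11.8759 pm
Maximum final wavelength: λ'_max = λ₀ + 2λ_C = 11.8759 + 4.8526 = 16.7285 pm
Minimum final energy: E'_min = hc/λ'_max = 74.1155 keV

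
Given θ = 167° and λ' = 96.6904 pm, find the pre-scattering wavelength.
91.9000 pm

From λ' = λ + Δλ, we have λ = λ' - Δλ

First calculate the Compton shift:
Δλ = λ_C(1 - cos θ)
Δλ = 2.4263 × (1 - cos(167°))
Δλ = 2.4263 × 1.9744
Δλ = 4.7904 pm

Initial wavelength:
λ = λ' - Δλ
λ = 96.6904 - 4.7904
λ = 91.9000 pm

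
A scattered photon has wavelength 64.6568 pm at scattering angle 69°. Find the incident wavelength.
63.1000 pm

From λ' = λ + Δλ, we have λ = λ' - Δλ

First calculate the Compton shift:
Δλ = λ_C(1 - cos θ)
Δλ = 2.4263 × (1 - cos(69°))
Δλ = 2.4263 × 0.6416
Δλ = 1.5568 pm

Initial wavelength:
λ = λ' - Δλ
λ = 64.6568 - 1.5568
λ = 63.1000 pm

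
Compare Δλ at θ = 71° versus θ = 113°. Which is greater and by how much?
113° produces the larger shift by a factor of 2.062

Calculate both shifts using Δλ = λ_C(1 - cos θ):

For θ₁ = 71°:
Δλ₁ = 2.4263 × (1 - cos(71°))
Δλ₁ = 2.4263 × 0.6744
Δλ₁ = 1.6364 pm

For θ₂ = 113°:
Δλ₂ = 2.4263 × (1 - cos(113°))
Δλ₂ = 2.4263 × 1.3907
Δλ₂ = 3.3743 pm

The 113° angle produces the larger shift.
Ratio: 3.3743/1.6364 = 2.062

(Intermediate values are shown rounded; full precision is carried through to the final answer.)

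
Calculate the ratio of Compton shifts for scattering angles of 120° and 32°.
120° produces the larger shift by a factor of 9.872

Calculate both shifts using Δλ = λ_C(1 - cos θ):

For θ₁ = 32°:
Δλ₁ = 2.4263 × (1 - cos(32°))
Δλ₁ = 2.4263 × 0.1520
Δλ₁ = 0.3687 pm

For θ₂ = 120°:
Δλ₂ = 2.4263 × (1 - cos(120°))
Δλ₂ = 2.4263 × 1.5000
Δλ₂ = 3.6395 pm

The 120° angle produces the larger shift.
Ratio: 3.6395/0.3687 = 9.872

(Intermediate values are shown rounded; full precision is carried through to the final answer.)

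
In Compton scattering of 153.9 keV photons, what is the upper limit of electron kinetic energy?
57.8535 keV

Maximum energy transfer occurs at θ = 180° (backscattering).

Initial photon: E₀ = 153.9 keV → λ₀ = 8.0562 pm

Maximum Compton shift (at 180°):
Δλ_max = 2λ_C = 2 × 2.4263 = 4.8526 pm

Final wavelength:
λ' = 8.0562 + 4.8526 = 12.9088 pm

Minimum photon energy (maximum energy to electron):
E'_min = hc/λ' = 96.0465 keV

Maximum electron kinetic energy:
K_max = E₀ - E'_min = 153.9000 - 96.0465 = 57.8535 keV

(Intermediate values are shown rounded; full precision is carried through to the final answer.)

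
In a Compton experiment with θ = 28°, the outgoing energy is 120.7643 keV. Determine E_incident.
124.2000 keV

Convert final energy to wavelength (hc ≈ 1239.842 keV·pm):
λ' = hc/E' = 1239.842 / 120.7643 = 10.2666 pm

Calculate the Compton shift:
Δλ = λ_C(1 - cos(28°))
Δλ = 2.4263 × (1 - cos(28°))
Δλ = 0.2840 pm

Initial wavelength:
λ = λ' - Δλ = 10.2666 - 0.2840 = 9.9826 pm

Initial energy:
E = hc/λ = 1239.842 / 9.9826 = 124.2000 keV

(Intermediate values are shown rounded; full precision is carried through to the final answer.)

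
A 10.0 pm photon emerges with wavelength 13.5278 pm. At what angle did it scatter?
117.00°

First find the wavelength shift:
Δλ = λ' - λ = 13.5278 - 10.0 = 3.5278 pm

Using Δλ = λ_C(1 - cos θ), with λ_C = h/(m_e·c) ≈ 2.42631024 pm:
cos θ = 1 - Δλ/λ_C
cos θ = 1 - 3.5278/2.42631024
cos θ = -0.453977

θ = arccos(-0.453977)
θ = 117.00°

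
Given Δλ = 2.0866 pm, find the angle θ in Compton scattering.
81.95°

From the Compton formula Δλ = λ_C(1 - cos θ), we can solve for θ:

cos θ = 1 - Δλ/λ_C

Given:
- Δλ = 2.0866 pm
- λ_C = h/(m_e·c) ≈ 2.42631024 pm

cos θ = 1 - 2.0866/2.42631024
cos θ = 1 - 0.859989
cos θ = 0.140011

θ = arccos(0.140011)
θ = 81.95°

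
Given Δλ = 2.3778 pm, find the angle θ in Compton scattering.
88.85°

From the Compton formula Δλ = λ_C(1 - cos θ), we can solve for θ:

cos θ = 1 - Δλ/λ_C

Given:
- Δλ = 2.3778 pm
- λ_C = h/(m_e·c) ≈ 2.42631024 pm

cos θ = 1 - 2.3778/2.42631024
cos θ = 1 - 0.980007
cos θ = 0.019993

θ = arccos(0.019993)
θ = 88.85°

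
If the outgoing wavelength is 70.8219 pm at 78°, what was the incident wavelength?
68.9000 pm

From λ' = λ + Δλ, we have λ = λ' - Δλ

First calculate the Compton shift:
Δλ = λ_C(1 - cos θ)
Δλ = 2.4263 × (1 - cos(78°))
Δλ = 2.4263 × 0.7921
Δλ = 1.9219 pm

Initial wavelength:
λ = λ' - Δλ
λ = 70.8219 - 1.9219
λ = 68.9000 pm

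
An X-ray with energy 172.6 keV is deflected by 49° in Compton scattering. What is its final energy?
154.6355 keV

First convert energy to wavelength:
λ = hc/E, with hc ≈ 1239.842 keV·pm (i.e. 1239.842 eV·nm)

For E = 172.6 keV = 172600 eV:
λ = 1239.842 keV·pm / 172.6 keV
λ = 7.1833 pm

Calculate the Compton shift:
Δλ = λ_C(1 - cos(49°)) = 2.4263 × 0.3439
Δλ = 0.8345 pm

Final wavelength:
λ' = 7.1833 + 0.8345 = 8.0178 pm

Final energy:
E' = hc/λ' = 1239.842 / 8.0178 = 154.6355 keV

(Intermediate values are shown rounded; full precision is carried through to the final answer.)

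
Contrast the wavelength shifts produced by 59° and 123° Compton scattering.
123° produces the larger shift by a factor of 3.185

Calculate both shifts using Δλ = λ_C(1 - cos θ):

For θ₁ = 59°:
Δλ₁ = 2.4263 × (1 - cos(59°))
Δλ₁ = 2.4263 × 0.4850
Δλ₁ = 1.1767 pm

For θ₂ = 123°:
Δλ₂ = 2.4263 × (1 - cos(123°))
Δλ₂ = 2.4263 × 1.5446
Δλ₂ = 3.7478 pm

The 123° angle produces the larger shift.
Ratio: 3.7478/1.1767 = 3.185

(Intermediate values are shown rounded; full precision is carried through to the final answer.)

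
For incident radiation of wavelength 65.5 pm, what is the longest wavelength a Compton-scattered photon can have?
70.3526 pm (at θ = 180°)

The Compton shift is Δλ = λ_C(1 − cos θ).

Since cos θ ranges from −1 to 1, the factor (1 − cos θ) ranges from 0 to 2; the maximum shift occurs at θ = 180° (backscattering):
Δλ_max = 2λ_C = 2 × 2.4263 pm = 4.8526 pm

Maximum scattered wavelength:
λ'_max = λ₀ + Δλ_max = 65.5 + 4.8526 = 70.3526 pm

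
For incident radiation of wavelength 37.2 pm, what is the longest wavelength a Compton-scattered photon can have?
42.0526 pm (at θ = 180°)

The Compton shift is Δλ = λ_C(1 − cos θ).

Since cos θ ranges from −1 to 1, the factor (1 − cos θ) ranges from 0 to 2; the maximum shift occurs at θ = 180° (backscattering):
Δλ_max = 2λ_C = 2 × 2.4263 pm = 4.8526 pm

Maximum scattered wavelength:
λ'_max = λ₀ + Δλ_max = 37.2 + 4.8526 = 42.0526 pm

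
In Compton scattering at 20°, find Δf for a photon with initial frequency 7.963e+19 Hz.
2.979e+18 Hz (decrease)

Convert frequency to wavelength (c = 299792458 m/s):
λ₀ = c/f₀ = 299792458/7.963e+19 = 3.7648180e-12 m = 3.7648 pm

Calculate Compton shift:
Δλ = λ_C(1 - cos(20°)) = 0.1463 pm

Final wavelength:
λ' = λ₀ + Δλ = 3.7648 + 0.1463 = 3.9111 pm

Final frequency:
f' = c/λ' = 299792458/3.9111424e-12 = 7.6650867e+19 Hz

Frequency shift (decrease):
Δf = f₀ - f' = 7.963e+19 - 7.6650867e+19 = 2.979e+18 Hz

(Intermediate values are shown rounded; full precision is carried through to the final answer.)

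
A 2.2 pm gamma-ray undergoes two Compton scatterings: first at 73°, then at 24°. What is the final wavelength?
4.1267 pm

Apply Compton shift twice:

First scattering at θ₁ = 73°:
Δλ₁ = λ_C(1 - cos(73°))
Δλ₁ = 2.4263 × 0.7076
Δλ₁ = 1.7169 pm

After first scattering:
λ₁ = 2.2 + 1.7169 = 3.9169 pm

Second scattering at θ₂ = 24°:
Δλ₂ = λ_C(1 - cos(24°))
Δλ₂ = 2.4263 × 0.0865
Δλ₂ = 0.2098 pm

Final wavelength:
λ₂ = 3.9169 + 0.2098 = 4.1267 pm

Total shift: Δλ_total = 1.7169 + 0.2098 = 1.9267 pm

(Intermediate values are shown rounded; full precision is carried through to the final answer.)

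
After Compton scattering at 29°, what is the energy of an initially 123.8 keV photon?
120.1503 keV

First convert energy to wavelength:
λ = hc/E, with hc ≈ 1239.842 keV·pm (i.e. 1239.842 eV·nm)

For E = 123.8 keV = 123800 eV:
λ = 1239.842 keV·pm / 123.8 keV
λ = 10.0149 pm

Calculate the Compton shift:
Δλ = λ_C(1 - cos(29°)) = 2.4263 × 0.1254
Δλ = 0.3042 pm

Final wavelength:
λ' = 10.0149 + 0.3042 = 10.3191 pm

Final energy:
E' = hc/λ' = 1239.842 / 10.3191 = 120.1503 keV

(Intermediate values are shown rounded; full precision is carried through to the final answer.)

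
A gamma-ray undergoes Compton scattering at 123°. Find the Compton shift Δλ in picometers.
3.7478 pm

Using the Compton scattering formula:
Δλ = λ_C(1 - cos θ)

where λ_C = h/(m_e·c) ≈ 2.4263 pm is the Compton wavelength of an electron.

For θ = 123°:
cos(123°) = -0.5446
1 - cos(123°) = 1.5446

Δλ = 2.4263 × 1.5446
Δλ = 3.7478 pm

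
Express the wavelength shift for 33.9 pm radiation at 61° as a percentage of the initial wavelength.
3.6874%

Calculate the Compton shift:
Δλ = λ_C(1 - cos(61°))
Δλ = 2.4263 × (1 - cos(61°))
Δλ = 2.4263 × 0.5152
Δλ = 1.2500 pm

Percentage change:
(Δλ/λ₀) × 100 = (1.2500/33.9) × 100
= 3.6874%

(Intermediate values are shown rounded; full precision is carried through to the final answer.)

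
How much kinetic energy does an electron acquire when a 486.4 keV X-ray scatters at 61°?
160.0424 keV

By energy conservation: K_e = E_initial - E_final

First find the scattered photon energy:
Initial wavelength: λ = hc/E = 2.5490 pm
Compton shift: Δλ = λ_C(1 - cos(61°)) = 1.2500 pm
Final wavelength: λ' = 2.5490 + 1.2500 = 3.7990 pm
Final photon energy: E' = hc/λ' = 326.3576 keV

Electron kinetic energy:
K_e = E - E' = 486.4000 - 326.3576 = 160.0424 keV

(Intermediate values are shown rounded; full precision is carried through to the final answer.)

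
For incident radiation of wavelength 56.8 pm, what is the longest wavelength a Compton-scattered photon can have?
61.6526 pm (at θ = 180°)

The Compton shift is Δλ = λ_C(1 − cos θ).

Since cos θ ranges from −1 to 1, the factor (1 − cos θ) ranges from 0 to 2; the maximum shift occurs at θ = 180° (backscattering):
Δλ_max = 2λ_C = 2 × 2.4263 pm = 4.8526 pm

Maximum scattered wavelength:
λ'_max = λ₀ + Δλ_max = 56.8 + 4.8526 = 61.6526 pm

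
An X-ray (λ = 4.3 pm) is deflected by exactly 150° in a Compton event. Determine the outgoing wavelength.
8.8276 pm

Using the Compton formula: λ' = λ + λ_C(1 − cos θ)

For θ = 150°, cos θ = -√3/2 (exact) ≈ -0.8660, so:
1 − cos 150° = 1 − (-√3/2) ≈ 1.8660

Δλ = λ_C × 1.8660 = 2.4263 × 1.8660 = 4.5276 pm

λ' = 4.3 + 4.5276 = 8.8276 pm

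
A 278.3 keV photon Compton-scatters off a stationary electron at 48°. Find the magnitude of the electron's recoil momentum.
1.1366e-22 kg·m/s

The electron is initially at rest, so by conservation of momentum:
p⃗_e = p⃗₀ − p⃗'  (incident photon momentum minus scattered photon momentum)

Photon momentum magnitudes (p = h/λ = E/c):
λ₀ = hc/E₀ = 4.4551 pm → p₀ = h/λ₀ = 1.4873e-22 kg·m/s
Δλ = λ_C(1 − cos 48°) = 0.8028 pm
λ' = 5.2578 pm → p' = h/λ' = 1.2602e-22 kg·m/s

The scattered photon makes angle θ = 48° with the incident direction, so by the law of cosines:
|p⃗_e|² = p₀² + p'² − 2p₀p'cos θ
|p⃗_e|² = (1.4873e-22)² + (1.2602e-22)² − 2·1.4873e-22·1.2602e-22·cos(48°)
|p⃗_e| = 1.1366e-22 kg·m/s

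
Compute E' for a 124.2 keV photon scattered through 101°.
96.3216 keV

First convert energy to wavelength:
λ = hc/E, with hc ≈ 1239.842 keV·pm (i.e. 1239.842 eV·nm)

For E = 124.2 keV = 124200 eV:
λ = 1239.842 keV·pm / 124.2 keV
λ = 9.9826 pm

Calculate the Compton shift:
Δλ = λ_C(1 - cos(101°)) = 2.4263 × 1.1908
Δλ = 2.8893 pm

Final wavelength:
λ' = 9.9826 + 2.8893 = 12.8719 pm

Final energy:
E' = hc/λ' = 1239.842 / 12.8719 = 96.3216 keV

(Intermediate values are shown rounded; full precision is carried through to the final answer.)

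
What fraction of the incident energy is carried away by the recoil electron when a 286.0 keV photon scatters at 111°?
0.4319 (or 43.19%)

Calculate initial and final photon energies:

Initial: E₀ = 286.0 keV → λ₀ = 4.3351 pm
Compton shift: Δλ = 3.2958 pm
Final wavelength: λ' = 7.6309 pm
Final energy: E' = 162.4758 keV

Fractional energy loss:
(E₀ - E')/E₀ = (286.0000 - 162.4758)/286.0000
= 123.5242/286.0000
= 0.4319
= 43.19%

(Intermediate values are shown rounded; full precision is carried through to the final answer.)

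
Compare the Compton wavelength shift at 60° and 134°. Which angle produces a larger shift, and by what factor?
134° produces the larger shift by a factor of 3.389

Calculate both shifts using Δλ = λ_C(1 - cos θ):

For θ₁ = 60°:
Δλ₁ = 2.4263 × (1 - cos(60°))
Δλ₁ = 2.4263 × 0.5000
Δλ₁ = 1.2132 pm

For θ₂ = 134°:
Δλ₂ = 2.4263 × (1 - cos(134°))
Δλ₂ = 2.4263 × 1.6947
Δλ₂ = 4.1118 pm

The 134° angle produces the larger shift.
Ratio: 4.1118/1.2132 = 3.389

(Intermediate values are shown rounded; full precision is carried through to the final answer.)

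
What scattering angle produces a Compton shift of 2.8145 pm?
99.21°

From the Compton formula Δλ = λ_C(1 - cos θ), we can solve for θ:

cos θ = 1 - Δλ/λ_C

Given:
- Δλ = 2.8145 pm
- λ_C = h/(m_e·c) ≈ 2.42631024 pm

cos θ = 1 - 2.8145/2.42631024
cos θ = 1 - 1.159992
cos θ = -0.159992

θ = arccos(-0.159992)
θ = 99.21°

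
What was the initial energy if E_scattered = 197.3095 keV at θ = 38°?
214.9000 keV

Convert final energy to wavelength (hc ≈ 1239.842 keV·pm):
λ' = hc/E' = 1239.842 / 197.3095 = 6.2837 pm

Calculate the Compton shift:
Δλ = λ_C(1 - cos(38°))
Δλ = 2.4263 × (1 - cos(38°))
Δλ = 0.5144 pm

Initial wavelength:
λ = λ' - Δλ = 6.2837 - 0.5144 = 5.7694 pm

Initial energy:
E = hc/λ = 1239.842 / 5.7694 = 214.9000 keV

(Intermediate values are shown rounded; full precision is carried through to the final answer.)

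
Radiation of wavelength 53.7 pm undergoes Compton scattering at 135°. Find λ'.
57.8420 pm

Using the Compton formula: λ' = λ + λ_C(1 − cos θ)

For θ = 135°, cos θ = -√2/2 (exact) ≈ -0.7071, so:
1 − cos 135° = 1 − (-√2/2) ≈ 1.7071

Δλ = λ_C × 1.7071 = 2.4263 × 1.7071 = 4.1420 pm

λ' = 53.7 + 4.1420 = 57.8420 pm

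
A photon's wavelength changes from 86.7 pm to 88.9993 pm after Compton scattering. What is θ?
87.00°

First find the wavelength shift:
Δλ = λ' - λ = 88.9993 - 86.7 = 2.2993 pm

Using Δλ = λ_C(1 - cos θ), with λ_C = h/(m_e·c) ≈ 2.42631024 pm:
cos θ = 1 - Δλ/λ_C
cos θ = 1 - 2.2993/2.42631024
cos θ = 0.052347

θ = arccos(0.052347)
θ = 87.00°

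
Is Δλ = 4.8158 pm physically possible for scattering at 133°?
No, inconsistent

Calculate the expected shift for θ = 133°:

Δλ_expected = λ_C(1 - cos(133°))
Δλ_expected = 2.4263 × (1 - cos(133°))
Δλ_expected = 2.4263 × 1.6820
Δλ_expected = 4.0810 pm

Given shift: 4.8158 pm
Expected shift: 4.0810 pm
Difference: 0.7347 pm

The values do not match. The given shift corresponds to θ ≈ 170.0°, not 133°.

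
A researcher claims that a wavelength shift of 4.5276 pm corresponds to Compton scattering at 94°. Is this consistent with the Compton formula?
No, inconsistent

Calculate the expected shift for θ = 94°:

Δλ_expected = λ_C(1 - cos(94°))
Δλ_expected = 2.4263 × (1 - cos(94°))
Δλ_expected = 2.4263 × 1.0698
Δλ_expected = 2.5956 pm

Given shift: 4.5276 pm
Expected shift: 2.5956 pm
Difference: 1.9320 pm

The values do not match. The given shift corresponds to θ ≈ 150.0°, not 94°.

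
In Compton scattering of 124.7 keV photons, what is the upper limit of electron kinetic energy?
40.8998 keV

Maximum energy transfer occurs at θ = 180° (backscattering).

Initial photon: E₀ = 124.7 keV → λ₀ = 9.9426 pm

Maximum Compton shift (at 180°):
Δλ_max = 2λ_C = 2 × 2.4263 = 4.8526 pm

Final wavelength:
λ' = 9.9426 + 4.8526 = 14.7952 pm

Minimum photon energy (maximum energy to electron):
E'_min = hc/λ' = 83.8002 keV

Maximum electron kinetic energy:
K_max = E₀ - E'_min = 124.7000 - 83.8002 = 40.8998 keV

(Intermediate values are shown rounded; full precision is carried through to the final answer.)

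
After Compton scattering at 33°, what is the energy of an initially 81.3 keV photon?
79.2655 keV

First convert energy to wavelength:
λ = hc/E, with hc ≈ 1239.842 keV·pm (i.e. 1239.842 eV·nm)

For E = 81.3 keV = 81300 eV:
λ = 1239.842 keV·pm / 81.3 keV
λ = 15.2502 pm

Calculate the Compton shift:
Δλ = λ_C(1 - cos(33°)) = 2.4263 × 0.1613
Δλ = 0.3914 pm

Final wavelength:
λ' = 15.2502 + 0.3914 = 15.6416 pm

Final energy:
E' = hc/λ' = 1239.842 / 15.6416 = 79.2655 keV

(Intermediate values are shown rounded; full precision is carried through to the final answer.)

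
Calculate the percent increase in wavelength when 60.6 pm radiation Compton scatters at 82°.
3.4466%

Calculate the Compton shift:
Δλ = λ_C(1 - cos(82°))
Δλ = 2.4263 × (1 - cos(82°))
Δλ = 2.4263 × 0.8608
Δλ = 2.0886 pm

Percentage change:
(Δλ/λ₀) × 100 = (2.0886/60.6) × 100
= 3.4466%

(Intermediate values are shown rounded; full precision is carried through to the final answer.)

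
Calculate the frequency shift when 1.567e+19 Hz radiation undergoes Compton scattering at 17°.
8.636e+16 Hz (decrease)

Convert frequency to wavelength (c = 299792458 m/s):
λ₀ = c/f₀ = 299792458/1.567e+19 = 1.9131618e-11 m = 19.1316 pm

Calculate Compton shift:
Δλ = λ_C(1 - cos(17°)) = 0.1060 pm

Final wavelength:
λ' = λ₀ + Δλ = 19.1316 + 0.1060 = 19.2376 pm

Final frequency:
f' = c/λ' = 299792458/1.9237636e-11 = 1.5583643e+19 Hz

Frequency shift (decrease):
Δf = f₀ - f' = 1.567e+19 - 1.5583643e+19 = 8.636e+16 Hz

(Intermediate values are shown rounded; full precision is carried through to the final answer.)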